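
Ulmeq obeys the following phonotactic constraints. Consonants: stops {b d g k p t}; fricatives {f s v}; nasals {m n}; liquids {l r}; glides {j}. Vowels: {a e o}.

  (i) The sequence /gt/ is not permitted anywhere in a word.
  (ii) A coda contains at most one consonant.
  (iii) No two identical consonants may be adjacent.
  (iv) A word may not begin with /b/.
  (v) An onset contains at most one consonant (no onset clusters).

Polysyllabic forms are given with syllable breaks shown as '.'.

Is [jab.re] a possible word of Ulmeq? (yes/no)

yes

[jab.re] — σ1 onset /j/, coda /b/ ok; σ2 onset /r/, coda /∅/ ok → permitted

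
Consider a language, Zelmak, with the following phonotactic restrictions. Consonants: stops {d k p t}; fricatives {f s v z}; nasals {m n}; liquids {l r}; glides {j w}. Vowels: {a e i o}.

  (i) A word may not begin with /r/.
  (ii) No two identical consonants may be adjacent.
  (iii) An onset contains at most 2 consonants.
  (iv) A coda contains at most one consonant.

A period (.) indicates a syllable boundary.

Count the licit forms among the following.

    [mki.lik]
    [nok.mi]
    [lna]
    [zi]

[mki.lik] — σ1 onset /mk/ (2C), coda /∅/ ok; σ2 onset /l/, coda /k/ ok → licit
[nok.mi] — σ1 onset /n/, coda /k/ ok; σ2 onset /m/, coda /∅/ ok → licit
[lna] — σ1 onset /ln/ (2C), coda /∅/ ok → licit
[zi] — σ1 onset /z/, coda /∅/ ok → licit
Licit: [mki.lik], [nok.mi], [lna], [zi] → 4.

4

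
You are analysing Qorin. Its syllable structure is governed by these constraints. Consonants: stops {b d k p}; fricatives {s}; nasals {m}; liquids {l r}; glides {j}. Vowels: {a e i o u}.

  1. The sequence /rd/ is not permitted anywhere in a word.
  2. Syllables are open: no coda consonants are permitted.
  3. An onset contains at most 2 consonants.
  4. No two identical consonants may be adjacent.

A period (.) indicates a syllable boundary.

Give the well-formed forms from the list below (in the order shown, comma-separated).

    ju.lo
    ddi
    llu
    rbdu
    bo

ju.lo — σ1 onset /j/, coda /∅/ ok; σ2 onset /l/, coda /∅/ ok → well-formed
ddi — violates constraint 4: adjacent identical consonants /dd/ → ill-formed
llu — violates constraint 4: adjacent identical consonants /ll/ → ill-formed
rbdu — violates constraint 3: syllable 1 onset /rbd/ has 3 consonants (> 2) → ill-formed
bo — σ1 onset /b/, coda /∅/ ok → well-formed

ju.lo, bo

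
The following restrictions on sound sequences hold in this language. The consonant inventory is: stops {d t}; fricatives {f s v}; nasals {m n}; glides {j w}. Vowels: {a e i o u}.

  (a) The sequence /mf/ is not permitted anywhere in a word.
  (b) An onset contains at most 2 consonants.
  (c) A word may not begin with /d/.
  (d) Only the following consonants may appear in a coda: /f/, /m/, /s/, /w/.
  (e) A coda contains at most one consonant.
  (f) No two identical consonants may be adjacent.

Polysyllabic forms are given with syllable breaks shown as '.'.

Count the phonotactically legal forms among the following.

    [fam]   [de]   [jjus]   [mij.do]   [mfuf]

1

[fam] — σ1 onset /f/, coda /m/ ok → phonotactically legal
[de] — violates constraint (c): word begins with /d/ → phonotactically illegal
[jjus] — violates constraint (f): adjacent identical consonants /jj/ → phonotactically illegal
[mij.do] — violates constraint (d): syllable 1 coda contains /j/, which is not a licensed coda consonant → phonotactically illegal
[mfuf] — violates constraint (a): contains banned sequence /mf/ → phonotactically illegal
Phonotactically legal: [fam] → 1.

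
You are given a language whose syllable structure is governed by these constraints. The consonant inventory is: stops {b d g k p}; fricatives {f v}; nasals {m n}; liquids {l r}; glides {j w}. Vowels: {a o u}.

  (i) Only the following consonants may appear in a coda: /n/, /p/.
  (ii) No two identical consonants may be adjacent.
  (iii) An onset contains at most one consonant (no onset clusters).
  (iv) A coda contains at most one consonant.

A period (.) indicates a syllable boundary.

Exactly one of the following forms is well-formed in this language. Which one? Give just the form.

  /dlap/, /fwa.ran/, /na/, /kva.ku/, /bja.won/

/na/

/dlap/ — violates constraint (iii): syllable 1 onset /dl/ has 2 consonants (> 1) → ill-formed
/fwa.ran/ — violates constraint (iii): syllable 1 onset /fw/ has 2 consonants (> 1) → ill-formed
/na/ — σ1 onset /n/, coda /∅/ ok → well-formed
/kva.ku/ — violates constraint (iii): syllable 1 onset /kv/ has 2 consonants (> 1) → ill-formed
/bja.won/ — violates constraint (iii): syllable 1 onset /bj/ has 2 consonants (> 1) → ill-formed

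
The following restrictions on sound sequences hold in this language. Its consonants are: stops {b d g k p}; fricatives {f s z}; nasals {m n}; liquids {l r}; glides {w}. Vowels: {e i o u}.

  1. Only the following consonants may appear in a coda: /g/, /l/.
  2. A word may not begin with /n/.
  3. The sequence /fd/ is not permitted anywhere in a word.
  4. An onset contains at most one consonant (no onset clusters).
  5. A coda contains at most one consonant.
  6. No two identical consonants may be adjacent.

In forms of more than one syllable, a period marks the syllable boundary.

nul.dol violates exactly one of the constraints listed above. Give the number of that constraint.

2

nul.dol: word begins with /n/.
This is a violation of constraint 2: "A word may not begin with /n/."
The remaining constraints (1, 3, 4, 5, 6) are satisfied.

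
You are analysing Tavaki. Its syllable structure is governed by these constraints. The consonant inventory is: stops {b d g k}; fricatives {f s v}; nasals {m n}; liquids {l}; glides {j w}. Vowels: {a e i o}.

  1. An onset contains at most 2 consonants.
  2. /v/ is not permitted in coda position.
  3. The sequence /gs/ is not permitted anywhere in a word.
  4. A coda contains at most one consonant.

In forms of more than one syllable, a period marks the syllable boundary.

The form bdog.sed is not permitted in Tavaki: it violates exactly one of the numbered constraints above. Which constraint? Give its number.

bdog.sed: contains banned sequence /gs/.
This is a violation of constraint 3: "The sequence /gs/ is not permitted anywhere in a word."
The remaining constraints (1, 2, 4) are satisfied.

3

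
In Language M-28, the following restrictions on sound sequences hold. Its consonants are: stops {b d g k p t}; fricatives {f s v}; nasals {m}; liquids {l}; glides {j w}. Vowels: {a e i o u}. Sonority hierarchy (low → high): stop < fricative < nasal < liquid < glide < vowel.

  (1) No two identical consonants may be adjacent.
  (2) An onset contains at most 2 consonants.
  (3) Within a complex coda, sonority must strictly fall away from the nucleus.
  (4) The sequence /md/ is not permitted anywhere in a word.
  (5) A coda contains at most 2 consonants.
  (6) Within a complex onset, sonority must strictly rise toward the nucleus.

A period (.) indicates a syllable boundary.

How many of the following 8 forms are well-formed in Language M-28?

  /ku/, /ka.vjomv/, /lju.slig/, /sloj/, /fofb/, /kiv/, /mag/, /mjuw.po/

/ku/ — σ1 onset /k/, coda /∅/ ok → well-formed
/ka.vjomv/ — σ1 onset /k/, coda /∅/ ok; σ2 onset /vj/ (2→5 rises), coda /mv/ (3→2 falls) ok → well-formed
/lju.slig/ — σ1 onset /lj/ (4→5 rises), coda /∅/ ok; σ2 onset /sl/ (2→4 rises), coda /g/ ok → well-formed
/sloj/ — σ1 onset /sl/ (2→4 rises), coda /j/ ok → well-formed
/fofb/ — σ1 onset /f/, coda /fb/ (2→1 falls) ok → well-formed
/kiv/ — σ1 onset /k/, coda /v/ ok → well-formed
/mag/ — σ1 onset /m/, coda /g/ ok → well-formed
/mjuw.po/ — σ1 onset /mj/ (3→5 rises), coda /w/ ok; σ2 onset /p/, coda /∅/ ok → well-formed
Well-formed: /ku/, /ka.vjomv/, /lju.slig/, /sloj/, /fofb/, /kiv/, /mag/, /mjuw.po/ → 8.

8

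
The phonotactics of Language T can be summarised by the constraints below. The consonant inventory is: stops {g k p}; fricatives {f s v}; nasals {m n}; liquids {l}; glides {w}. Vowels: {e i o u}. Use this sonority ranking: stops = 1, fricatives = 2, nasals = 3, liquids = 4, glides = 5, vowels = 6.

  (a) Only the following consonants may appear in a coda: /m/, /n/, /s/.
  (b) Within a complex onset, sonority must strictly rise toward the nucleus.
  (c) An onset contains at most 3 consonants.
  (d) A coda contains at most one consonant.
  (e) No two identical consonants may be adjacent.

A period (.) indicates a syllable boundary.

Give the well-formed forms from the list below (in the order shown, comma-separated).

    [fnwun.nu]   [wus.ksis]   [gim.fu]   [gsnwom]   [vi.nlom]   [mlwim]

[wus.ksis], [gim.fu], [vi.nlom], [mlwim]

[fnwun.nu] — violates constraint (e): adjacent identical consonants /nn/ → ill-formed
[wus.ksis] — σ1 onset /w/, coda /s/ ok; σ2 onset /ks/ (1→2 rises), coda /s/ ok → well-formed
[gim.fu] — σ1 onset /g/, coda /m/ ok; σ2 onset /f/, coda /∅/ ok → well-formed
[gsnwom] — violates constraint (c): syllable 1 onset /gsnw/ has 4 consonants (> 3) → ill-formed
[vi.nlom] — σ1 onset /v/, coda /∅/ ok; σ2 onset /nl/ (3→4 rises), coda /m/ ok → well-formed
[mlwim] — σ1 onset /mlw/ (3→4→5 rises), coda /m/ ok → well-formed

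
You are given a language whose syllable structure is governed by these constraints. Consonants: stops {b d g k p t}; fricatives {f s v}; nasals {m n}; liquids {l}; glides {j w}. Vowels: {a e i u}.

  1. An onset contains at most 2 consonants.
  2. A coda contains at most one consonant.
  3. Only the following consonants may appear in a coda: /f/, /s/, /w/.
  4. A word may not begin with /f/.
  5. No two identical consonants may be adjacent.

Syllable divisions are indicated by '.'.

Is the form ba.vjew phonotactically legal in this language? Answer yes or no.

yes

ba.vjew — σ1 onset /b/, coda /∅/ ok; σ2 onset /vj/ (2C), coda /w/ ok → phonotactically legal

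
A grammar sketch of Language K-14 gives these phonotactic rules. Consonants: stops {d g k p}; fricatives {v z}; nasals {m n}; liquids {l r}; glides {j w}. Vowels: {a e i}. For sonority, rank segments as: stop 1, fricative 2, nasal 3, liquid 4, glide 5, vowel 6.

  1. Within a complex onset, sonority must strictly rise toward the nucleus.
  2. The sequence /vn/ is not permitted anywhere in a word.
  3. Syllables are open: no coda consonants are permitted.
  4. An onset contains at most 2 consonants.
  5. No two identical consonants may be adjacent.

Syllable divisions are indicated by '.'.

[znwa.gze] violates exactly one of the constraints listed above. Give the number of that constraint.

[znwa.gze]: syllable 1 onset /znw/ has 3 consonants (> 2).
This is a violation of constraint 4: "An onset contains at most 2 consonants."
The remaining constraints (1, 2, 3, 5) are satisfied.

4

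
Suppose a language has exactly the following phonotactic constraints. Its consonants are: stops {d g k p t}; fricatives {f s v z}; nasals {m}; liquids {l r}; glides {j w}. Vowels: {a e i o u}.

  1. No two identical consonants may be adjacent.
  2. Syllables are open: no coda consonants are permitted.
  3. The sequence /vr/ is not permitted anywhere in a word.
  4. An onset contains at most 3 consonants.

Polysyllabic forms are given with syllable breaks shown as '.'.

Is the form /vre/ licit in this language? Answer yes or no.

/vre/ — violates constraint 3: contains banned sequence /vr/ → illicit

no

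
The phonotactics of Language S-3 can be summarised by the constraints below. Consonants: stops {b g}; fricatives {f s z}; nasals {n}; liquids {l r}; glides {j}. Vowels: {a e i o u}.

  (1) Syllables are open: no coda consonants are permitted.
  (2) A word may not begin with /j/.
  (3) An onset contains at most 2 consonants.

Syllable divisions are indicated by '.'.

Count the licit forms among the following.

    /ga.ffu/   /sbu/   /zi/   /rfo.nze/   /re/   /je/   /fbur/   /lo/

6

/ga.ffu/ — σ1 onset /g/, coda /∅/ ok; σ2 onset /ff/ (2C), coda /∅/ ok → licit
/sbu/ — σ1 onset /sb/ (2C), coda /∅/ ok → licit
/zi/ — σ1 onset /z/, coda /∅/ ok → licit
/rfo.nze/ — σ1 onset /rf/ (2C), coda /∅/ ok; σ2 onset /nz/ (2C), coda /∅/ ok → licit
/re/ — σ1 onset /r/, coda /∅/ ok → licit
/je/ — violates constraint 2: word begins with /j/ → illicit
/fbur/ — violates constraint 1: syllable 1 coda /r/ has 1 consonant (> 0) → illicit
/lo/ — σ1 onset /l/, coda /∅/ ok → licit
Licit: /ga.ffu/, /sbu/, /zi/, /rfo.nze/, /re/, /lo/ → 6.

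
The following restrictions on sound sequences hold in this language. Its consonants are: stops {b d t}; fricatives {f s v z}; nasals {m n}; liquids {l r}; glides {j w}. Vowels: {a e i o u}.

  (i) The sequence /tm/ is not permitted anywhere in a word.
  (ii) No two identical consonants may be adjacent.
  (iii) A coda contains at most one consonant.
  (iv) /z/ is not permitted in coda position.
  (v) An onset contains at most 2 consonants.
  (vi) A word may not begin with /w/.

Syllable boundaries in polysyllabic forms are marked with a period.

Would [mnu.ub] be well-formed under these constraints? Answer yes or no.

[mnu.ub] — σ1 onset /mn/ (2C), coda /∅/ ok; σ2 onset /∅/, coda /b/ ok → well-formed

yes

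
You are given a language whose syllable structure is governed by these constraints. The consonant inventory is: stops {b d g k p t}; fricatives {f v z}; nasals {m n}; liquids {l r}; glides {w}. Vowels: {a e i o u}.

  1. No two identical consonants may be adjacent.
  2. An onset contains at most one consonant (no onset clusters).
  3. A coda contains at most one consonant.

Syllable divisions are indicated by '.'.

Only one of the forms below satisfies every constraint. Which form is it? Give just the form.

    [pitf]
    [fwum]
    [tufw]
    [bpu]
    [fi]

[pitf] — violates constraint 3: syllable 1 coda /tf/ has 2 consonants (> 1) → ill-formed
[fwum] — violates constraint 2: syllable 1 onset /fw/ has 2 consonants (> 1) → ill-formed
[tufw] — violates constraint 3: syllable 1 coda /fw/ has 2 consonants (> 1) → ill-formed
[bpu] — violates constraint 2: syllable 1 onset /bp/ has 2 consonants (> 1) → ill-formed
[fi] — σ1 onset /f/, coda /∅/ ok → well-formed

[fi]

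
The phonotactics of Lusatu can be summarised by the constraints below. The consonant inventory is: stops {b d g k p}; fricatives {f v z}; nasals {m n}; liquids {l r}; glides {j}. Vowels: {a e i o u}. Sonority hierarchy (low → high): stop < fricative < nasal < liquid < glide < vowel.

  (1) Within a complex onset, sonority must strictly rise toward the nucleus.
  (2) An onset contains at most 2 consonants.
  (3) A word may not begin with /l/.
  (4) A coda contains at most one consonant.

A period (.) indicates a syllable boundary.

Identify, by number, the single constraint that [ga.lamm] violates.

[ga.lamm]: syllable 2 coda /mm/ has 2 consonants (> 1).
This is a violation of constraint 4: "A coda contains at most one consonant."
The remaining constraints (1, 2, 3) are satisfied.

4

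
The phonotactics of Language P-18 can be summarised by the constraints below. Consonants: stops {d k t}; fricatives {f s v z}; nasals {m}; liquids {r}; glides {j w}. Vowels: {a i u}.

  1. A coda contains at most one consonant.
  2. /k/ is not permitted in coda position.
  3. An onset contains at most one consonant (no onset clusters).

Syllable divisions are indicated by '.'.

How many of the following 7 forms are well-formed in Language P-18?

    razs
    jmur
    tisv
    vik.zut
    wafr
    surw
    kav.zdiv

0

razs — violates constraint 1: syllable 1 coda /zs/ has 2 consonants (> 1) → ill-formed
jmur — violates constraint 3: syllable 1 onset /jm/ has 2 consonants (> 1) → ill-formed
tisv — violates constraint 1: syllable 1 coda /sv/ has 2 consonants (> 1) → ill-formed
vik.zut — violates constraint 2: syllable 1 coda contains /k/ → ill-formed
wafr — violates constraint 1: syllable 1 coda /fr/ has 2 consonants (> 1) → ill-formed
surw — violates constraint 1: syllable 1 coda /rw/ has 2 consonants (> 1) → ill-formed
kav.zdiv — violates constraint 3: syllable 2 onset /zd/ has 2 consonants (> 1) → ill-formed
No form is well-formed → 0.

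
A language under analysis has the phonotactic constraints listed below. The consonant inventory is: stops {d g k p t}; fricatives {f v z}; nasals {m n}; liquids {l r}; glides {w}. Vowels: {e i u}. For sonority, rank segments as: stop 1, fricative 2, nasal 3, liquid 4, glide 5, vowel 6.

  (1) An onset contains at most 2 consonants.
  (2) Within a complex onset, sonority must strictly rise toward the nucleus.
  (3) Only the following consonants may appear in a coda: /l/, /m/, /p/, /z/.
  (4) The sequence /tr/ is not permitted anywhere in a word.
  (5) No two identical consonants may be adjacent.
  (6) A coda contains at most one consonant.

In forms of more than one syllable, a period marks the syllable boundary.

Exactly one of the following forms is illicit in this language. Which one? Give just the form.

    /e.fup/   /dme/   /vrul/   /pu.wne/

/e.fup/ — σ1 onset /∅/, coda /∅/ ok; σ2 onset /f/, coda /p/ ok → licit
/dme/ — σ1 onset /dm/ (1→3 rises), coda /∅/ ok → licit
/vrul/ — σ1 onset /vr/ (2→4 rises), coda /l/ ok → licit
/pu.wne/ — violates constraint 2: syllable 2 onset /wn/: /w/ (glide, 5) → /n/ (nasal, 3) does not rise → illicit

/pu.wne/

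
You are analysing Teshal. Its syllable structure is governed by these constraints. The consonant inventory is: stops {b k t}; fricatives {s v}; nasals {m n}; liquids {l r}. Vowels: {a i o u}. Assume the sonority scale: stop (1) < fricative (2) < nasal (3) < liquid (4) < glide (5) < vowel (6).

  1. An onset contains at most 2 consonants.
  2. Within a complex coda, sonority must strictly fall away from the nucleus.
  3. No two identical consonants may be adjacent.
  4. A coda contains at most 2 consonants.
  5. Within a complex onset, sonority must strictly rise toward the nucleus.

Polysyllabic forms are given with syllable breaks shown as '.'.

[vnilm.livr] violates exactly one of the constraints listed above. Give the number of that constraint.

2

[vnilm.livr]: syllable 2 coda /vr/: /v/ (fricative, 2) → /r/ (liquid, 4) does not fall.
This is a violation of constraint 2: "Within a complex coda, sonority must strictly fall away from the nucleus."
The remaining constraints (1, 3, 4, 5) are satisfied.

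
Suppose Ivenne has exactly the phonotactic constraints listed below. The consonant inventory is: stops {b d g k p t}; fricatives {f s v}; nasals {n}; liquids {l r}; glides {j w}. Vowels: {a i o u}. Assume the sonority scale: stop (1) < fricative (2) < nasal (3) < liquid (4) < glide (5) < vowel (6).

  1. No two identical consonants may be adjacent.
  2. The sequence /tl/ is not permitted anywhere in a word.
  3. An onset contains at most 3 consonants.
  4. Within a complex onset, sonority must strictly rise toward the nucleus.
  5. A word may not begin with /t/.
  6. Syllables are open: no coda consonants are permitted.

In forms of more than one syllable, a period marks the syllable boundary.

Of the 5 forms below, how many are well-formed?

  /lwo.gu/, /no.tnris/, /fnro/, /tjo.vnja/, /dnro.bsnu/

/lwo.gu/ — σ1 onset /lw/ (4→5 rises), coda /∅/ ok; σ2 onset /g/, coda /∅/ ok → well-formed
/no.tnris/ — violates constraint 6: syllable 2 coda /s/ has 1 consonant (> 0) → ill-formed
/fnro/ — σ1 onset /fnr/ (2→3→4 rises), coda /∅/ ok → well-formed
/tjo.vnja/ — violates constraint 5: word begins with /t/ → ill-formed
/dnro.bsnu/ — σ1 onset /dnr/ (1→3→4 rises), coda /∅/ ok; σ2 onset /bsn/ (1→2→3 rises), coda /∅/ ok → well-formed
Well-formed: /lwo.gu/, /fnro/, /dnro.bsnu/ → 3.

3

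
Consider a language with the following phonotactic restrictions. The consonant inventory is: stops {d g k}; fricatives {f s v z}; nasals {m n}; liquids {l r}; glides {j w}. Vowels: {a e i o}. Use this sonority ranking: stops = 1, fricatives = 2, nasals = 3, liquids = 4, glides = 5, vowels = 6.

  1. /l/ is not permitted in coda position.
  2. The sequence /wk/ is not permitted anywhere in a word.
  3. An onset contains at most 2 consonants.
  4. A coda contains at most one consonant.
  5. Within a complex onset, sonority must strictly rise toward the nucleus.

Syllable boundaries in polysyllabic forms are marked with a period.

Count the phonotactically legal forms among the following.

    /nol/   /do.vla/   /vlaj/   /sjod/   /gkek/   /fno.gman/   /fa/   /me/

6

/nol/ — violates constraint 1: syllable 1 coda contains /l/ → phonotactically illegal
/do.vla/ — σ1 onset /d/, coda /∅/ ok; σ2 onset /vl/ (2→4 rises), coda /∅/ ok → phonotactically legal
/vlaj/ — σ1 onset /vl/ (2→4 rises), coda /j/ ok → phonotactically legal
/sjod/ — σ1 onset /sj/ (2→5 rises), coda /d/ ok → phonotactically legal
/gkek/ — violates constraint 5: syllable 1 onset /gk/: /g/ (stop, 1) → /k/ (stop, 1) does not rise → phonotactically illegal
/fno.gman/ — σ1 onset /fn/ (2→3 rises), coda /∅/ ok; σ2 onset /gm/ (1→3 rises), coda /n/ ok → phonotactically legal
/fa/ — σ1 onset /f/, coda /∅/ ok → phonotactically legal
/me/ — σ1 onset /m/, coda /∅/ ok → phonotactically legal
Phonotactically legal: /do.vla/, /vlaj/, /sjod/, /fno.gman/, /fa/, /me/ → 6.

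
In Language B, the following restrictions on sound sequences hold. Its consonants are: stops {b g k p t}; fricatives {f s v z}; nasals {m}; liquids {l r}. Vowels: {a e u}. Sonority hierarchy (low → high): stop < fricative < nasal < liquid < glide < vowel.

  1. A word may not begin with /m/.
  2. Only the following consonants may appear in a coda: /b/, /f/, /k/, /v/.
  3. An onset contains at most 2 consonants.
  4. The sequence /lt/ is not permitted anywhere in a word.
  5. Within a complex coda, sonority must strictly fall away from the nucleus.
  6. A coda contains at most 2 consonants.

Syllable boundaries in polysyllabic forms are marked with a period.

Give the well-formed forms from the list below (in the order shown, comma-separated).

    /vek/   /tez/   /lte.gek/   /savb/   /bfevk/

/vek/ — σ1 onset /v/, coda /k/ ok → well-formed
/tez/ — violates constraint 2: syllable 1 coda contains /z/, which is not a licensed coda consonant → ill-formed
/lte.gek/ — violates constraint 4: contains banned sequence /lt/ → ill-formed
/savb/ — σ1 onset /s/, coda /vb/ (2→1 falls) ok → well-formed
/bfevk/ — σ1 onset /bf/ (2C), coda /vk/ (2→1 falls) ok → well-formed

/vek/, /savb/, /bfevk/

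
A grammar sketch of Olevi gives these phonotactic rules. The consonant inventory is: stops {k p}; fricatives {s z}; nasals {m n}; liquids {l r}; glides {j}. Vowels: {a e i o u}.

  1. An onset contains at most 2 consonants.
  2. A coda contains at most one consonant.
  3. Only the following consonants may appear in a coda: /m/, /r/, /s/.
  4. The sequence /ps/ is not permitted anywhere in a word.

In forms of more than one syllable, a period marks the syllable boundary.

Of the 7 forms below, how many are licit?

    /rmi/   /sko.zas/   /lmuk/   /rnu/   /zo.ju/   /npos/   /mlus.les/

/rmi/ — σ1 onset /rm/ (2C), coda /∅/ ok → licit
/sko.zas/ — σ1 onset /sk/ (2C), coda /∅/ ok; σ2 onset /z/, coda /s/ ok → licit
/lmuk/ — violates constraint 3: syllable 1 coda contains /k/, which is not a licensed coda consonant → illicit
/rnu/ — σ1 onset /rn/ (2C), coda /∅/ ok → licit
/zo.ju/ — σ1 onset /z/, coda /∅/ ok; σ2 onset /j/, coda /∅/ ok → licit
/npos/ — σ1 onset /np/ (2C), coda /s/ ok → licit
/mlus.les/ — σ1 onset /ml/ (2C), coda /s/ ok; σ2 onset /l/, coda /s/ ok → licit
Licit: /rmi/, /sko.zas/, /rnu/, /zo.ju/, /npos/, /mlus.les/ → 6.

6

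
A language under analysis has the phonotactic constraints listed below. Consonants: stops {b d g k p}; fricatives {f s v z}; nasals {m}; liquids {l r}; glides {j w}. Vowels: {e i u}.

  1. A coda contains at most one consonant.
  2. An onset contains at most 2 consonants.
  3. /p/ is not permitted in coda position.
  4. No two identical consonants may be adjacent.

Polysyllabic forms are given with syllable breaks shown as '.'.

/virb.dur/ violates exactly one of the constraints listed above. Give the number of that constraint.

/virb.dur/: syllable 1 coda /rb/ has 2 consonants (> 1).
This is a violation of constraint 1: "A coda contains at most one consonant."
The remaining constraints (2, 3, 4) are satisfied.

1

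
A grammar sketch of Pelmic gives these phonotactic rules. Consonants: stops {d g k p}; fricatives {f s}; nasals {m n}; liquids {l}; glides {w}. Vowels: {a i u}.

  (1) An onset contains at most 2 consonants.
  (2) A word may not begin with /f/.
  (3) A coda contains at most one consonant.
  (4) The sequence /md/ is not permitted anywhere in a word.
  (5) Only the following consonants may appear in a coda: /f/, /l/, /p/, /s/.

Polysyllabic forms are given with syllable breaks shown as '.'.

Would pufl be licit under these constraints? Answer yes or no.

no

pufl — violates constraint 3: syllable 1 coda /fl/ has 2 consonants (> 1) → illicit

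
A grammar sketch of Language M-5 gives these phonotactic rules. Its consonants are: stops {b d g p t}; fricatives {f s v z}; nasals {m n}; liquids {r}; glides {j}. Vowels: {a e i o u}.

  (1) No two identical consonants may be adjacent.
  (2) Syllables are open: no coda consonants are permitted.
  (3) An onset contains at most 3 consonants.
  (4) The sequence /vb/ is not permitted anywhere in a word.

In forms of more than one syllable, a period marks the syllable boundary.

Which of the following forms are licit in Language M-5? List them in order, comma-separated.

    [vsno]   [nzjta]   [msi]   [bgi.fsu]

[vsno], [msi], [bgi.fsu]

[vsno] — σ1 onset /vsn/ (3C), coda /∅/ ok → licit
[nzjta] — violates constraint 3: syllable 1 onset /nzjt/ has 4 consonants (> 3) → illicit
[msi] — σ1 onset /ms/ (2C), coda /∅/ ok → licit
[bgi.fsu] — σ1 onset /bg/ (2C), coda /∅/ ok; σ2 onset /fs/ (2C), coda /∅/ ok → licit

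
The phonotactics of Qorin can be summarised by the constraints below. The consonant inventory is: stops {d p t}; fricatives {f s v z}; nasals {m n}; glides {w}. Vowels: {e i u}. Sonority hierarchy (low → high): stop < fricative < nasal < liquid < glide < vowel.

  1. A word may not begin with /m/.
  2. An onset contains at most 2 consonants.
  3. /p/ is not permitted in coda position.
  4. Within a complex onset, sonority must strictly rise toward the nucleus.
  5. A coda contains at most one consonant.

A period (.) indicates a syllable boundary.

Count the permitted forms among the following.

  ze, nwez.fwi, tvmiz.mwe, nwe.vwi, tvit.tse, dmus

ze — σ1 onset /z/, coda /∅/ ok → permitted
nwez.fwi — σ1 onset /nw/ (3→5 rises), coda /z/ ok; σ2 onset /fw/ (2→5 rises), coda /∅/ ok → permitted
tvmiz.mwe — violates constraint 2: syllable 1 onset /tvm/ has 3 consonants (> 2) → not permitted
nwe.vwi — σ1 onset /nw/ (3→5 rises), coda /∅/ ok; σ2 onset /vw/ (2→5 rises), coda /∅/ ok → permitted
tvit.tse — σ1 onset /tv/ (1→2 rises), coda /t/ ok; σ2 onset /ts/ (1→2 rises), coda /∅/ ok → permitted
dmus — σ1 onset /dm/ (1→3 rises), coda /s/ ok → permitted
Permitted: ze, nwez.fwi, nwe.vwi, tvit.tse, dmus → 5.

5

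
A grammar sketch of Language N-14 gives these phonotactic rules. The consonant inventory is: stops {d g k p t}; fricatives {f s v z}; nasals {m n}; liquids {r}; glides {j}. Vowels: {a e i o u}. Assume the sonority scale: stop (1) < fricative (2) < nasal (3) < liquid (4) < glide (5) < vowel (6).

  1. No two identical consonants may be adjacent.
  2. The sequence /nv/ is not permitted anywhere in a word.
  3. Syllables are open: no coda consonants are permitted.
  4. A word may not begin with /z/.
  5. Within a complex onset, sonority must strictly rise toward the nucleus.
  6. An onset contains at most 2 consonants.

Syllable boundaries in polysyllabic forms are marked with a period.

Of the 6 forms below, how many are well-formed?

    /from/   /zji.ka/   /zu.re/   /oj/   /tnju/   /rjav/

0

/from/ — violates constraint 3: syllable 1 coda /m/ has 1 consonant (> 0) → ill-formed
/zji.ka/ — violates constraint 4: word begins with /z/ → ill-formed
/zu.re/ — violates constraint 4: word begins with /z/ → ill-formed
/oj/ — violates constraint 3: syllable 1 coda /j/ has 1 consonant (> 0) → ill-formed
/tnju/ — violates constraint 6: syllable 1 onset /tnj/ has 3 consonants (> 2) → ill-formed
/rjav/ — violates constraint 3: syllable 1 coda /v/ has 1 consonant (> 0) → ill-formed
No form is well-formed → 0.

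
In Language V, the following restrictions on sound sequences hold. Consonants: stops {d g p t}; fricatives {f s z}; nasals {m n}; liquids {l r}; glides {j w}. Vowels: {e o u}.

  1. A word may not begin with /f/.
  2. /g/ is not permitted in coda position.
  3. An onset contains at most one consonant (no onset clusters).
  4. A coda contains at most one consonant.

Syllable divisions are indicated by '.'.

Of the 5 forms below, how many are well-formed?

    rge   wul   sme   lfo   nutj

1

rge — violates constraint 3: syllable 1 onset /rg/ has 2 consonants (> 1) → ill-formed
wul — σ1 onset /w/, coda /l/ ok → well-formed
sme — violates constraint 3: syllable 1 onset /sm/ has 2 consonants (> 1) → ill-formed
lfo — violates constraint 3: syllable 1 onset /lf/ has 2 consonants (> 1) → ill-formed
nutj — violates constraint 4: syllable 1 coda /tj/ has 2 consonants (> 1) → ill-formed
Well-formed: wul → 1.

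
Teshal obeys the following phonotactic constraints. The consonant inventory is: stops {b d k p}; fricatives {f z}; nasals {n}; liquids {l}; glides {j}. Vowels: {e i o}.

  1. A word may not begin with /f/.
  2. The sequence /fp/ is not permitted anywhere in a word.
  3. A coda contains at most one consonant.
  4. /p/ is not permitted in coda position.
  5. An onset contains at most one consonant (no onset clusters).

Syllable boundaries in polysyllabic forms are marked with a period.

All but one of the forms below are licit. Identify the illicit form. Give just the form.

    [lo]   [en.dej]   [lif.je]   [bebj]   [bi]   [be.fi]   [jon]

[lo] — σ1 onset /l/, coda /∅/ ok → licit
[en.dej] — σ1 onset /∅/, coda /n/ ok; σ2 onset /d/, coda /j/ ok → licit
[lif.je] — σ1 onset /l/, coda /f/ ok; σ2 onset /j/, coda /∅/ ok → licit
[bebj] — violates constraint 3: syllable 1 coda /bj/ has 2 consonants (> 1) → illicit
[bi] — σ1 onset /b/, coda /∅/ ok → licit
[be.fi] — σ1 onset /b/, coda /∅/ ok; σ2 onset /f/, coda /∅/ ok → licit
[jon] — σ1 onset /j/, coda /n/ ok → licit

[bebj]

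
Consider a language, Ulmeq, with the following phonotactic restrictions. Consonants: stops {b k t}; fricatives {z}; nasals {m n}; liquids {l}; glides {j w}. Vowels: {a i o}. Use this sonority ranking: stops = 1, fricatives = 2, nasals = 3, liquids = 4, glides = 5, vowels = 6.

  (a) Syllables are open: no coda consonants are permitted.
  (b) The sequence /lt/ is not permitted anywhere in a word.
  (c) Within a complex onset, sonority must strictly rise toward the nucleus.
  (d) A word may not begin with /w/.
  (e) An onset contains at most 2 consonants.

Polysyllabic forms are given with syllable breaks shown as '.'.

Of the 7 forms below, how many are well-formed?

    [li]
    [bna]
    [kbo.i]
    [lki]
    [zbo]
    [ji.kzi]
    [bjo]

[li] — σ1 onset /l/, coda /∅/ ok → well-formed
[bna] — σ1 onset /bn/ (1→3 rises), coda /∅/ ok → well-formed
[kbo.i] — violates constraint (c): syllable 1 onset /kb/: /k/ (stop, 1) → /b/ (stop, 1) does not rise → ill-formed
[lki] — violates constraint (c): syllable 1 onset /lk/: /l/ (liquid, 4) → /k/ (stop, 1) does not rise → ill-formed
[zbo] — violates constraint (c): syllable 1 onset /zb/: /z/ (fricative, 2) → /b/ (stop, 1) does not rise → ill-formed
[ji.kzi] — σ1 onset /j/, coda /∅/ ok; σ2 onset /kz/ (1→2 rises), coda /∅/ ok → well-formed
[bjo] — σ1 onset /bj/ (1→5 rises), coda /∅/ ok → well-formed
Well-formed: [li], [bna], [ji.kzi], [bjo] → 4.

4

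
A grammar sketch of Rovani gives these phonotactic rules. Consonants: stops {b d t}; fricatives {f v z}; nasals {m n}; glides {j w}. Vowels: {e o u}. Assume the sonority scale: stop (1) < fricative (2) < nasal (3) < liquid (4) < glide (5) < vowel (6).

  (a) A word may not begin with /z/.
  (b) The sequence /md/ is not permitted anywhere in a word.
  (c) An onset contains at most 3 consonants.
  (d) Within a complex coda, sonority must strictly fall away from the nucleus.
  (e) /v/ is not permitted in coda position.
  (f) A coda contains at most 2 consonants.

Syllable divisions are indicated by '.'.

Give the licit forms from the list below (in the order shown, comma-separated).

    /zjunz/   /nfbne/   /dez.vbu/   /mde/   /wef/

/zjunz/ — violates constraint (a): word begins with /z/ → illicit
/nfbne/ — violates constraint (c): syllable 1 onset /nfbn/ has 4 consonants (> 3) → illicit
/dez.vbu/ — σ1 onset /d/, coda /z/ ok; σ2 onset /vb/ (2C), coda /∅/ ok → licit
/mde/ — violates constraint (b): contains banned sequence /md/ → illicit
/wef/ — σ1 onset /w/, coda /f/ ok → licit

/dez.vbu/, /wef/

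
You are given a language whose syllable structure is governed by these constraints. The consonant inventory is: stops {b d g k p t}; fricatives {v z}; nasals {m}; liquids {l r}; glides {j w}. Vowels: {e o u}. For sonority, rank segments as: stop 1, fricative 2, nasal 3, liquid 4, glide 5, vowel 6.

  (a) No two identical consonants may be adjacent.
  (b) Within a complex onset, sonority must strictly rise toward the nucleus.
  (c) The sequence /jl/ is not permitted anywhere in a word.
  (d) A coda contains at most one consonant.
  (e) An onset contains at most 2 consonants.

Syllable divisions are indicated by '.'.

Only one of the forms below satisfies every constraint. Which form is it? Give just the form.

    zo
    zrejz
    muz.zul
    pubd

zo — σ1 onset /z/, coda /∅/ ok → phonotactically legal
zrejz — violates constraint (d): syllable 1 coda /jz/ has 2 consonants (> 1) → phonotactically illegal
muz.zul — violates constraint (a): adjacent identical consonants /zz/ → phonotactically illegal
pubd — violates constraint (d): syllable 1 coda /bd/ has 2 consonants (> 1) → phonotactically illegal

zo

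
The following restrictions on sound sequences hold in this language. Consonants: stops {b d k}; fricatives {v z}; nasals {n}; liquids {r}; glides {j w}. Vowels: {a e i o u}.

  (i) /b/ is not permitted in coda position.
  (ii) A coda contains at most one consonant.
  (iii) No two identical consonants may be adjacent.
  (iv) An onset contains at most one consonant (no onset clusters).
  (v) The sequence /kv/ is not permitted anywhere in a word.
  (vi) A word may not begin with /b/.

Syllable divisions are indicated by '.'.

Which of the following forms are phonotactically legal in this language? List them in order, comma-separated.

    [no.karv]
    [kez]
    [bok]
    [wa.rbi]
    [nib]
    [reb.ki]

[no.karv] — violates constraint (ii): syllable 2 coda /rv/ has 2 consonants (> 1) → phonotactically illegal
[kez] — σ1 onset /k/, coda /z/ ok → phonotactically legal
[bok] — violates constraint (vi): word begins with /b/ → phonotactically illegal
[wa.rbi] — violates constraint (iv): syllable 2 onset /rb/ has 2 consonants (> 1) → phonotactically illegal
[nib] — violates constraint (i): syllable 1 coda contains /b/ → phonotactically illegal
[reb.ki] — violates constraint (i): syllable 1 coda contains /b/ → phonotactically illegal

[kez]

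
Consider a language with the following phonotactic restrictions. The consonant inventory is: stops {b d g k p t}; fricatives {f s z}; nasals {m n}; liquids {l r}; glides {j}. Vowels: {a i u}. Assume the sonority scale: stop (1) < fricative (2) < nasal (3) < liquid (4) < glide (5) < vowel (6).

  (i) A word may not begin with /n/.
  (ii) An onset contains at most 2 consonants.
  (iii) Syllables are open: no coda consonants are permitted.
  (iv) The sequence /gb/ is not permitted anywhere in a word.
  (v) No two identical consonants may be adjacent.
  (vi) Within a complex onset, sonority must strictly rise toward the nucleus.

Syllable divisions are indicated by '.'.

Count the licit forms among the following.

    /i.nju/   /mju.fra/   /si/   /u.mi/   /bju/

/i.nju/ — σ1 onset /∅/, coda /∅/ ok; σ2 onset /nj/ (3→5 rises), coda /∅/ ok → licit
/mju.fra/ — σ1 onset /mj/ (3→5 rises), coda /∅/ ok; σ2 onset /fr/ (2→4 rises), coda /∅/ ok → licit
/si/ — σ1 onset /s/, coda /∅/ ok → licit
/u.mi/ — σ1 onset /∅/, coda /∅/ ok; σ2 onset /m/, coda /∅/ ok → licit
/bju/ — σ1 onset /bj/ (1→5 rises), coda /∅/ ok → licit
Licit: /i.nju/, /mju.fra/, /si/, /u.mi/, /bju/ → 5.

5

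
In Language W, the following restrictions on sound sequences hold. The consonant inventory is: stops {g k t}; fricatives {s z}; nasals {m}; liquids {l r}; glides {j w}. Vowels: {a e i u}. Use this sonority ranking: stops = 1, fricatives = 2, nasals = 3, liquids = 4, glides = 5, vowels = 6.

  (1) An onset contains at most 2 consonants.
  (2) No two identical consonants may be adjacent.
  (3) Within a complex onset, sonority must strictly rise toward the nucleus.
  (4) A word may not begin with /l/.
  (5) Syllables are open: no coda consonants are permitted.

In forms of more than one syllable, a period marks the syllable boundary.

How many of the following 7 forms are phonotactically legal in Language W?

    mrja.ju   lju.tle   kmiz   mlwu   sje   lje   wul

1

mrja.ju — violates constraint 1: syllable 1 onset /mrj/ has 3 consonants (> 2) → phonotactically illegal
lju.tle — violates constraint 4: word begins with /l/ → phonotactically illegal
kmiz — violates constraint 5: syllable 1 coda /z/ has 1 consonant (> 0) → phonotactically illegal
mlwu — violates constraint 1: syllable 1 onset /mlw/ has 3 consonants (> 2) → phonotactically illegal
sje — σ1 onset /sj/ (2→5 rises), coda /∅/ ok → phonotactically legal
lje — violates constraint 4: word begins with /l/ → phonotactically illegal
wul — violates constraint 5: syllable 1 coda /l/ has 1 consonant (> 0) → phonotactically illegal
Phonotactically legal: sje → 1.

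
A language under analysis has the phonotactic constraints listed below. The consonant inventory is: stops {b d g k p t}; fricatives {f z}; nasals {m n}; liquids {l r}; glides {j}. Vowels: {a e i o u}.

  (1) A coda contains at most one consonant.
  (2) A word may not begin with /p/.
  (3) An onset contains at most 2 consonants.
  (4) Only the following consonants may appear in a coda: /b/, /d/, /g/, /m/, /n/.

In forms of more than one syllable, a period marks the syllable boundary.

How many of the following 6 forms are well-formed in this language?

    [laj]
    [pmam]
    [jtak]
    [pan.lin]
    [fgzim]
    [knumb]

0

[laj] — violates constraint 4: syllable 1 coda contains /j/, which is not a licensed coda consonant → ill-formed
[pmam] — violates constraint 2: word begins with /p/ → ill-formed
[jtak] — violates constraint 4: syllable 1 coda contains /k/, which is not a licensed coda consonant → ill-formed
[pan.lin] — violates constraint 2: word begins with /p/ → ill-formed
[fgzim] — violates constraint 3: syllable 1 onset /fgz/ has 3 consonants (> 2) → ill-formed
[knumb] — violates constraint 1: syllable 1 coda /mb/ has 2 consonants (> 1) → ill-formed
No form is well-formed → 0.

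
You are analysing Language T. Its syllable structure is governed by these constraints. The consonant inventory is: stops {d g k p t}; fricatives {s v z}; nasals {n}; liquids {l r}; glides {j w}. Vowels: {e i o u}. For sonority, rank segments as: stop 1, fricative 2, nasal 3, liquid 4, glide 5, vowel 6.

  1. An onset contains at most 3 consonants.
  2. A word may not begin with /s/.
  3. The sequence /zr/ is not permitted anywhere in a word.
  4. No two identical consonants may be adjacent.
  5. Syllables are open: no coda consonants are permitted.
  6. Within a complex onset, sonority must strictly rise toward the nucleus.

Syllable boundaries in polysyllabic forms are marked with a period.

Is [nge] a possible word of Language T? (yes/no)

[nge] — violates constraint 6: syllable 1 onset /ng/: /n/ (nasal, 3) → /g/ (stop, 1) does not rise → phonotactically illegal

no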